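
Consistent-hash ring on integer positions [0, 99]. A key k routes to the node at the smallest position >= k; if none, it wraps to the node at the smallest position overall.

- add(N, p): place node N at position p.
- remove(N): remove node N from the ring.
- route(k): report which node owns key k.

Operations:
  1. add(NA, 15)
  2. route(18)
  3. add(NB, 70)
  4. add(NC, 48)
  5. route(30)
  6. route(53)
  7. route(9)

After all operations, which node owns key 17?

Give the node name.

Answer: NC

Derivation:
Op 1: add NA@15 -> ring=[15:NA]
Op 2: route key 18: none >= 18, wrap to smallest pos 15 -> NA
Op 3: add NB@70 -> ring=[15:NA,70:NB]
Op 4: add NC@48 -> ring=[15:NA,48:NC,70:NB]
Op 5: route key 30: smallest pos >= 30 is 48 -> NC
Op 6: route key 53: smallest pos >= 53 is 70 -> NB
Op 7: route key 9: smallest pos >= 9 is 15 -> NA
Final route key 17: smallest pos >= 17 is 48 -> NC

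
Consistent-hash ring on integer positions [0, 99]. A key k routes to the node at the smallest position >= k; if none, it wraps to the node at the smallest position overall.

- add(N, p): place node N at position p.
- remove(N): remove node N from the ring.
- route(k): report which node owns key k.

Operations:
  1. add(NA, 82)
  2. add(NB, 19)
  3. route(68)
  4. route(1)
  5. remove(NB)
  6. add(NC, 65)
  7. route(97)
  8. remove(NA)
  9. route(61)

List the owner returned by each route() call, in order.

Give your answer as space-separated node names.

Op 1: add NA@82 -> ring=[82:NA]
Op 2: add NB@19 -> ring=[19:NB,82:NA]
Op 3: route key 68: smallest pos >= 68 is 82 -> NA
Op 4: route key 1: smallest pos >= 1 is 19 -> NB
Op 5: remove NB -> ring=[82:NA]
Op 6: add NC@65 -> ring=[65:NC,82:NA]
Op 7: route key 97: none >= 97, wrap to smallest pos 65 -> NC
Op 8: remove NA -> ring=[65:NC]
Op 9: route key 61: smallest pos >= 61 is 65 -> NC

Answer: NA NB NC NC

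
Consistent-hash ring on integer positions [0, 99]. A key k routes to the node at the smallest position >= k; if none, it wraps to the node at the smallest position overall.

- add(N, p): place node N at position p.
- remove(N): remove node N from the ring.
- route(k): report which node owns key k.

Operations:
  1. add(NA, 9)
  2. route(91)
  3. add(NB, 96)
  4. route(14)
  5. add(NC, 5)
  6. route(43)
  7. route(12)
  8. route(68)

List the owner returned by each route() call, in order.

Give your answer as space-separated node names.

Answer: NA NB NB NB NB

Derivation:
Op 1: add NA@9 -> ring=[9:NA]
Op 2: route key 91: none >= 91, wrap to smallest pos 9 -> NA
Op 3: add NB@96 -> ring=[9:NA,96:NB]
Op 4: route key 14: smallest pos >= 14 is 96 -> NB
Op 5: add NC@5 -> ring=[5:NC,9:NA,96:NB]
Op 6: route key 43: smallest pos >= 43 is 96 -> NB
Op 7: route key 12: smallest pos >= 12 is 96 -> NB
Op 8: route key 68: smallest pos >= 68 is 96 -> NB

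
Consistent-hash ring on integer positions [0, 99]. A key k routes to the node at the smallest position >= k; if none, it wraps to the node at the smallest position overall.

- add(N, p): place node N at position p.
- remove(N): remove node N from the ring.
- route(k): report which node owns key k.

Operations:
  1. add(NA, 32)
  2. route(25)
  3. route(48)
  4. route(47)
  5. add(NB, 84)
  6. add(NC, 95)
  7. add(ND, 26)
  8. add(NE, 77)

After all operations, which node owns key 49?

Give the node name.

Answer: NE

Derivation:
Op 1: add NA@32 -> ring=[32:NA]
Op 2: route key 25: smallest pos >= 25 is 32 -> NA
Op 3: route key 48: none >= 48, wrap to smallest pos 32 -> NA
Op 4: route key 47: none >= 47, wrap to smallest pos 32 -> NA
Op 5: add NB@84 -> ring=[32:NA,84:NB]
Op 6: add NC@95 -> ring=[32:NA,84:NB,95:NC]
Op 7: add ND@26 -> ring=[26:ND,32:NA,84:NB,95:NC]
Op 8: add NE@77 -> ring=[26:ND,32:NA,77:NE,84:NB,95:NC]
Final route key 49: smallest pos >= 49 is 77 -> NE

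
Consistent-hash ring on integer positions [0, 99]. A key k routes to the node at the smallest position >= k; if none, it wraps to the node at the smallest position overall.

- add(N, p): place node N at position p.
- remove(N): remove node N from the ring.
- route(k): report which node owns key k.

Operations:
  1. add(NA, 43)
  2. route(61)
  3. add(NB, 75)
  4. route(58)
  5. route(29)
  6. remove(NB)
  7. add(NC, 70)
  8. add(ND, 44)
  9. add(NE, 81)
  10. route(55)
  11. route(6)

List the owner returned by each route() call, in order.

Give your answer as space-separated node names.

Op 1: add NA@43 -> ring=[43:NA]
Op 2: route key 61: none >= 61, wrap to smallest pos 43 -> NA
Op 3: add NB@75 -> ring=[43:NA,75:NB]
Op 4: route key 58: smallest pos >= 58 is 75 -> NB
Op 5: route key 29: smallest pos >= 29 is 43 -> NA
Op 6: remove NB -> ring=[43:NA]
Op 7: add NC@70 -> ring=[43:NA,70:NC]
Op 8: add ND@44 -> ring=[43:NA,44:ND,70:NC]
Op 9: add NE@81 -> ring=[43:NA,44:ND,70:NC,81:NE]
Op 10: route key 55: smallest pos >= 55 is 70 -> NC
Op 11: route key 6: smallest pos >= 6 is 43 -> NA

Answer: NA NB NA NC NA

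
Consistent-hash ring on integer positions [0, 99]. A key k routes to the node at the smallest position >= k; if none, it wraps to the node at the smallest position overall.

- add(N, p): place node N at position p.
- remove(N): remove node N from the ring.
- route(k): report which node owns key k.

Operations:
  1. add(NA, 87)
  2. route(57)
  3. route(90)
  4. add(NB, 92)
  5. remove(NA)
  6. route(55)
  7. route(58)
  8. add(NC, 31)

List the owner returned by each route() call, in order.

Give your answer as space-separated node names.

Answer: NA NA NB NB

Derivation:
Op 1: add NA@87 -> ring=[87:NA]
Op 2: route key 57: smallest pos >= 57 is 87 -> NA
Op 3: route key 90: none >= 90, wrap to smallest pos 87 -> NA
Op 4: add NB@92 -> ring=[87:NA,92:NB]
Op 5: remove NA -> ring=[92:NB]
Op 6: route key 55: smallest pos >= 55 is 92 -> NB
Op 7: route key 58: smallest pos >= 58 is 92 -> NB
Op 8: add NC@31 -> ring=[31:NC,92:NB]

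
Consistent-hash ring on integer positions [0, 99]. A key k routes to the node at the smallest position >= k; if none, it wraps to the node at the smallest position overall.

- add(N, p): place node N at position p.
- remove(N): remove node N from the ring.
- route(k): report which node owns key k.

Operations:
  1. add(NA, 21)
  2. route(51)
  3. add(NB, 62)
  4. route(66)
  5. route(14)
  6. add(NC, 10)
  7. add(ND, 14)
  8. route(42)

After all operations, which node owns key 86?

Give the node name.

Op 1: add NA@21 -> ring=[21:NA]
Op 2: route key 51: none >= 51, wrap to smallest pos 21 -> NA
Op 3: add NB@62 -> ring=[21:NA,62:NB]
Op 4: route key 66: none >= 66, wrap to smallest pos 21 -> NA
Op 5: route key 14: smallest pos >= 14 is 21 -> NA
Op 6: add NC@10 -> ring=[10:NC,21:NA,62:NB]
Op 7: add ND@14 -> ring=[10:NC,14:ND,21:NA,62:NB]
Op 8: route key 42: smallest pos >= 42 is 62 -> NB
Final route key 86: none >= 86, wrap to smallest pos 10 -> NC

Answer: NC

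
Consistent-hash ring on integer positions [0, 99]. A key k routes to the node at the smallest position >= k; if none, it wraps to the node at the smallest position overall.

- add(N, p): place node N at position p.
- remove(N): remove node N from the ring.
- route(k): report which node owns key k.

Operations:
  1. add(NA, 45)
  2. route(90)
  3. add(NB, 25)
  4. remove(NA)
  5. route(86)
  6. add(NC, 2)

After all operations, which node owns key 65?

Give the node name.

Answer: NC

Derivation:
Op 1: add NA@45 -> ring=[45:NA]
Op 2: route key 90: none >= 90, wrap to smallest pos 45 -> NA
Op 3: add NB@25 -> ring=[25:NB,45:NA]
Op 4: remove NA -> ring=[25:NB]
Op 5: route key 86: none >= 86, wrap to smallest pos 25 -> NB
Op 6: add NC@2 -> ring=[2:NC,25:NB]
Final route key 65: none >= 65, wrap to smallest pos 2 -> NC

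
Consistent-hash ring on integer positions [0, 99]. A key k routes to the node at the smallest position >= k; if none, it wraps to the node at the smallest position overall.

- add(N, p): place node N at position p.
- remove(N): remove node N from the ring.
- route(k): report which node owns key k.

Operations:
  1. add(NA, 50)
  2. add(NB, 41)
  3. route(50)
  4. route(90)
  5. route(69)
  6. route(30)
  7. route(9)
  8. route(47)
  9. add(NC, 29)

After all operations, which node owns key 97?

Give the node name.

Op 1: add NA@50 -> ring=[50:NA]
Op 2: add NB@41 -> ring=[41:NB,50:NA]
Op 3: route key 50: smallest pos >= 50 is 50 -> NA
Op 4: route key 90: none >= 90, wrap to smallest pos 41 -> NB
Op 5: route key 69: none >= 69, wrap to smallest pos 41 -> NB
Op 6: route key 30: smallest pos >= 30 is 41 -> NB
Op 7: route key 9: smallest pos >= 9 is 41 -> NB
Op 8: route key 47: smallest pos >= 47 is 50 -> NA
Op 9: add NC@29 -> ring=[29:NC,41:NB,50:NA]
Final route key 97: none >= 97, wrap to smallest pos 29 -> NC

Answer: NC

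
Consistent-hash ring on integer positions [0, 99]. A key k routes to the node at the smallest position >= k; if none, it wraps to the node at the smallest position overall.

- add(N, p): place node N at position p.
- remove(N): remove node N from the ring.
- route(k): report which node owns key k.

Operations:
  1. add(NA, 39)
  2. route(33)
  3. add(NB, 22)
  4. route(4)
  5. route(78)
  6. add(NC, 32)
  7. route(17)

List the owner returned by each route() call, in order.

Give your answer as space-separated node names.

Answer: NA NB NB NB

Derivation:
Op 1: add NA@39 -> ring=[39:NA]
Op 2: route key 33: smallest pos >= 33 is 39 -> NA
Op 3: add NB@22 -> ring=[22:NB,39:NA]
Op 4: route key 4: smallest pos >= 4 is 22 -> NB
Op 5: route key 78: none >= 78, wrap to smallest pos 22 -> NB
Op 6: add NC@32 -> ring=[22:NB,32:NC,39:NA]
Op 7: route key 17: smallest pos >= 17 is 22 -> NB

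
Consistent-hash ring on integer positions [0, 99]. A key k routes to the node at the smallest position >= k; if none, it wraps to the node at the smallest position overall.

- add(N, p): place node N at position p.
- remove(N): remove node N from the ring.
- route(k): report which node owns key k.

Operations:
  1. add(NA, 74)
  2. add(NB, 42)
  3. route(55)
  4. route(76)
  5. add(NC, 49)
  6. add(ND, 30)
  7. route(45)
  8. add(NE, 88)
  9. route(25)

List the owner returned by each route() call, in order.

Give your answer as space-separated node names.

Op 1: add NA@74 -> ring=[74:NA]
Op 2: add NB@42 -> ring=[42:NB,74:NA]
Op 3: route key 55: smallest pos >= 55 is 74 -> NA
Op 4: route key 76: none >= 76, wrap to smallest pos 42 -> NB
Op 5: add NC@49 -> ring=[42:NB,49:NC,74:NA]
Op 6: add ND@30 -> ring=[30:ND,42:NB,49:NC,74:NA]
Op 7: route key 45: smallest pos >= 45 is 49 -> NC
Op 8: add NE@88 -> ring=[30:ND,42:NB,49:NC,74:NA,88:NE]
Op 9: route key 25: smallest pos >= 25 is 30 -> ND

Answer: NA NB NC ND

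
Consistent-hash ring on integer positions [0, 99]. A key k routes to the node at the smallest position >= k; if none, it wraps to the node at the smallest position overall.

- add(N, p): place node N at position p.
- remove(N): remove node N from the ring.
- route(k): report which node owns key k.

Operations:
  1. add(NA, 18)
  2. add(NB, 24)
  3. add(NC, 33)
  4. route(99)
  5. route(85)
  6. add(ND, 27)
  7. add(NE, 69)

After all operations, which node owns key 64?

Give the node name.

Answer: NE

Derivation:
Op 1: add NA@18 -> ring=[18:NA]
Op 2: add NB@24 -> ring=[18:NA,24:NB]
Op 3: add NC@33 -> ring=[18:NA,24:NB,33:NC]
Op 4: route key 99: none >= 99, wrap to smallest pos 18 -> NA
Op 5: route key 85: none >= 85, wrap to smallest pos 18 -> NA
Op 6: add ND@27 -> ring=[18:NA,24:NB,27:ND,33:NC]
Op 7: add NE@69 -> ring=[18:NA,24:NB,27:ND,33:NC,69:NE]
Final route key 64: smallest pos >= 64 is 69 -> NE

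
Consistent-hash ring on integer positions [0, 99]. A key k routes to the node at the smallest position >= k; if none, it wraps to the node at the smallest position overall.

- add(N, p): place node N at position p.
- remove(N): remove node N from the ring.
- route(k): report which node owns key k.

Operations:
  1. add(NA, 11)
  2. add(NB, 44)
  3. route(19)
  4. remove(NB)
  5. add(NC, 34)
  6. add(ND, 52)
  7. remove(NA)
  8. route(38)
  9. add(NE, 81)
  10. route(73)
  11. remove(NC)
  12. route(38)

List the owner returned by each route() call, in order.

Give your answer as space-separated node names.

Answer: NB ND NE ND

Derivation:
Op 1: add NA@11 -> ring=[11:NA]
Op 2: add NB@44 -> ring=[11:NA,44:NB]
Op 3: route key 19: smallest pos >= 19 is 44 -> NB
Op 4: remove NB -> ring=[11:NA]
Op 5: add NC@34 -> ring=[11:NA,34:NC]
Op 6: add ND@52 -> ring=[11:NA,34:NC,52:ND]
Op 7: remove NA -> ring=[34:NC,52:ND]
Op 8: route key 38: smallest pos >= 38 is 52 -> ND
Op 9: add NE@81 -> ring=[34:NC,52:ND,81:NE]
Op 10: route key 73: smallest pos >= 73 is 81 -> NE
Op 11: remove NC -> ring=[52:ND,81:NE]
Op 12: route key 38: smallest pos >= 38 is 52 -> ND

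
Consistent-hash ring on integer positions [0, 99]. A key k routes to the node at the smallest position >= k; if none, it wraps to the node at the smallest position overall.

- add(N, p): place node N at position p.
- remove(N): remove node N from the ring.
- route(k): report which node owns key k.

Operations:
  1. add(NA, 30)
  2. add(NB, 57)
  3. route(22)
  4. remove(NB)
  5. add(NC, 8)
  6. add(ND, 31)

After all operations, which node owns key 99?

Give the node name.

Answer: NC

Derivation:
Op 1: add NA@30 -> ring=[30:NA]
Op 2: add NB@57 -> ring=[30:NA,57:NB]
Op 3: route key 22: smallest pos >= 22 is 30 -> NA
Op 4: remove NB -> ring=[30:NA]
Op 5: add NC@8 -> ring=[8:NC,30:NA]
Op 6: add ND@31 -> ring=[8:NC,30:NA,31:ND]
Final route key 99: none >= 99, wrap to smallest pos 8 -> NC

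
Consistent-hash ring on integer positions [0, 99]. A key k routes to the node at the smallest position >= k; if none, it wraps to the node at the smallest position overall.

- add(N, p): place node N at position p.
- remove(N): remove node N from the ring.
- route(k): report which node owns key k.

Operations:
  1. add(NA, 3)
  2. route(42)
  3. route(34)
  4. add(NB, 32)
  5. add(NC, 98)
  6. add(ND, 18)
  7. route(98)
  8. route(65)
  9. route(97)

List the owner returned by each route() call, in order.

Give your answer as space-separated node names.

Answer: NA NA NC NC NC

Derivation:
Op 1: add NA@3 -> ring=[3:NA]
Op 2: route key 42: none >= 42, wrap to smallest pos 3 -> NA
Op 3: route key 34: none >= 34, wrap to smallest pos 3 -> NA
Op 4: add NB@32 -> ring=[3:NA,32:NB]
Op 5: add NC@98 -> ring=[3:NA,32:NB,98:NC]
Op 6: add ND@18 -> ring=[3:NA,18:ND,32:NB,98:NC]
Op 7: route key 98: smallest pos >= 98 is 98 -> NC
Op 8: route key 65: smallest pos >= 65 is 98 -> NC
Op 9: route key 97: smallest pos >= 97 is 98 -> NC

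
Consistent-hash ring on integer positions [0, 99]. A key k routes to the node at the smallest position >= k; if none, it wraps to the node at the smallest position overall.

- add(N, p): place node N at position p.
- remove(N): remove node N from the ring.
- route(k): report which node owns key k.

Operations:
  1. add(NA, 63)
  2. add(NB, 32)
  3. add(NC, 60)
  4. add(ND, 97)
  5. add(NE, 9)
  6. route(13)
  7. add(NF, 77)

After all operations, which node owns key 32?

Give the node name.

Op 1: add NA@63 -> ring=[63:NA]
Op 2: add NB@32 -> ring=[32:NB,63:NA]
Op 3: add NC@60 -> ring=[32:NB,60:NC,63:NA]
Op 4: add ND@97 -> ring=[32:NB,60:NC,63:NA,97:ND]
Op 5: add NE@9 -> ring=[9:NE,32:NB,60:NC,63:NA,97:ND]
Op 6: route key 13: smallest pos >= 13 is 32 -> NB
Op 7: add NF@77 -> ring=[9:NE,32:NB,60:NC,63:NA,77:NF,97:ND]
Final route key 32: smallest pos >= 32 is 32 -> NB

Answer: NB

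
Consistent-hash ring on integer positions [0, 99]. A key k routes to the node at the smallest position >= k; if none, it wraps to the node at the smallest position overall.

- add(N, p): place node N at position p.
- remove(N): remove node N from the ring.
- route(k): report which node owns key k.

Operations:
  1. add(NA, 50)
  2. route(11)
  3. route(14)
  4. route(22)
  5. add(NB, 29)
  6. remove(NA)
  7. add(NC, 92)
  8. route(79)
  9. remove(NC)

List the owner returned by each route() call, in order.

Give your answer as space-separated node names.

Answer: NA NA NA NC

Derivation:
Op 1: add NA@50 -> ring=[50:NA]
Op 2: route key 11: smallest pos >= 11 is 50 -> NA
Op 3: route key 14: smallest pos >= 14 is 50 -> NA
Op 4: route key 22: smallest pos >= 22 is 50 -> NA
Op 5: add NB@29 -> ring=[29:NB,50:NA]
Op 6: remove NA -> ring=[29:NB]
Op 7: add NC@92 -> ring=[29:NB,92:NC]
Op 8: route key 79: smallest pos >= 79 is 92 -> NC
Op 9: remove NC -> ring=[29:NB]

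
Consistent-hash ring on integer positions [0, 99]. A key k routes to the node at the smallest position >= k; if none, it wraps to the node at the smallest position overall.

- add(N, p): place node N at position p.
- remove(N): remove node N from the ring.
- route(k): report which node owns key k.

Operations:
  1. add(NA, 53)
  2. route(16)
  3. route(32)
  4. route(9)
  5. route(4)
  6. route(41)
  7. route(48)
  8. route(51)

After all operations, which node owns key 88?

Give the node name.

Op 1: add NA@53 -> ring=[53:NA]
Op 2: route key 16: smallest pos >= 16 is 53 -> NA
Op 3: route key 32: smallest pos >= 32 is 53 -> NA
Op 4: route key 9: smallest pos >= 9 is 53 -> NA
Op 5: route key 4: smallest pos >= 4 is 53 -> NA
Op 6: route key 41: smallest pos >= 41 is 53 -> NA
Op 7: route key 48: smallest pos >= 48 is 53 -> NA
Op 8: route key 51: smallest pos >= 51 is 53 -> NA
Final route key 88: none >= 88, wrap to smallest pos 53 -> NA

Answer: NA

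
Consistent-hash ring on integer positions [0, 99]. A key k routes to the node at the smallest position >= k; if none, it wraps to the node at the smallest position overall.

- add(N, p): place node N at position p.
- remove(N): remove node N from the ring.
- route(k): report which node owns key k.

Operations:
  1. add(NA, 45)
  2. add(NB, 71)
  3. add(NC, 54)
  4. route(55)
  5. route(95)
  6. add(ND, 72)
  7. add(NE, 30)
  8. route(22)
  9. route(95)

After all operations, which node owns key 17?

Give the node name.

Answer: NE

Derivation:
Op 1: add NA@45 -> ring=[45:NA]
Op 2: add NB@71 -> ring=[45:NA,71:NB]
Op 3: add NC@54 -> ring=[45:NA,54:NC,71:NB]
Op 4: route key 55: smallest pos >= 55 is 71 -> NB
Op 5: route key 95: none >= 95, wrap to smallest pos 45 -> NA
Op 6: add ND@72 -> ring=[45:NA,54:NC,71:NB,72:ND]
Op 7: add NE@30 -> ring=[30:NE,45:NA,54:NC,71:NB,72:ND]
Op 8: route key 22: smallest pos >= 22 is 30 -> NE
Op 9: route key 95: none >= 95, wrap to smallest pos 30 -> NE
Final route key 17: smallest pos >= 17 is 30 -> NE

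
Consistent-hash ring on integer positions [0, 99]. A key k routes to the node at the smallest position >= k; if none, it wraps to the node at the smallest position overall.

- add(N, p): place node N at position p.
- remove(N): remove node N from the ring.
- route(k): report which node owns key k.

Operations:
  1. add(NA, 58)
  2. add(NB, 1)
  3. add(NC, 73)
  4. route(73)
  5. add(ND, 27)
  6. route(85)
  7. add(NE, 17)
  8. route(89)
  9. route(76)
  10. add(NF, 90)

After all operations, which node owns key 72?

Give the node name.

Answer: NC

Derivation:
Op 1: add NA@58 -> ring=[58:NA]
Op 2: add NB@1 -> ring=[1:NB,58:NA]
Op 3: add NC@73 -> ring=[1:NB,58:NA,73:NC]
Op 4: route key 73: smallest pos >= 73 is 73 -> NC
Op 5: add ND@27 -> ring=[1:NB,27:ND,58:NA,73:NC]
Op 6: route key 85: none >= 85, wrap to smallest pos 1 -> NB
Op 7: add NE@17 -> ring=[1:NB,17:NE,27:ND,58:NA,73:NC]
Op 8: route key 89: none >= 89, wrap to smallest pos 1 -> NB
Op 9: route key 76: none >= 76, wrap to smallest pos 1 -> NB
Op 10: add NF@90 -> ring=[1:NB,17:NE,27:ND,58:NA,73:NC,90:NF]
Final route key 72: smallest pos >= 72 is 73 -> NC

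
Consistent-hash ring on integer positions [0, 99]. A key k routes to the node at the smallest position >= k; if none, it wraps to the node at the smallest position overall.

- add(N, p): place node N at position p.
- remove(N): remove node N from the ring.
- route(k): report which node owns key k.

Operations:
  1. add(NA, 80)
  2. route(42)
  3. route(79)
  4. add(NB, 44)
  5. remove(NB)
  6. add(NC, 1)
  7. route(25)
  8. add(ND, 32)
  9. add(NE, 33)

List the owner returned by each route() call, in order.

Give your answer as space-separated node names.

Op 1: add NA@80 -> ring=[80:NA]
Op 2: route key 42: smallest pos >= 42 is 80 -> NA
Op 3: route key 79: smallest pos >= 79 is 80 -> NA
Op 4: add NB@44 -> ring=[44:NB,80:NA]
Op 5: remove NB -> ring=[80:NA]
Op 6: add NC@1 -> ring=[1:NC,80:NA]
Op 7: route key 25: smallest pos >= 25 is 80 -> NA
Op 8: add ND@32 -> ring=[1:NC,32:ND,80:NA]
Op 9: add NE@33 -> ring=[1:NC,32:ND,33:NE,80:NA]

Answer: NA NA NA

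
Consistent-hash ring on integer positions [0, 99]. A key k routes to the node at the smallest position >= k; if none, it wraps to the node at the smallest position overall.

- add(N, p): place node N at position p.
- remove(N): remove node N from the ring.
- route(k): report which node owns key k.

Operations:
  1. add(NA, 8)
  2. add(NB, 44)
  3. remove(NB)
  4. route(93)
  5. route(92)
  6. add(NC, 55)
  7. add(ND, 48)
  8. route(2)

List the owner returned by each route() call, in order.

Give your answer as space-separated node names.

Answer: NA NA NA

Derivation:
Op 1: add NA@8 -> ring=[8:NA]
Op 2: add NB@44 -> ring=[8:NA,44:NB]
Op 3: remove NB -> ring=[8:NA]
Op 4: route key 93: none >= 93, wrap to smallest pos 8 -> NA
Op 5: route key 92: none >= 92, wrap to smallest pos 8 -> NA
Op 6: add NC@55 -> ring=[8:NA,55:NC]
Op 7: add ND@48 -> ring=[8:NA,48:ND,55:NC]
Op 8: route key 2: smallest pos >= 2 is 8 -> NA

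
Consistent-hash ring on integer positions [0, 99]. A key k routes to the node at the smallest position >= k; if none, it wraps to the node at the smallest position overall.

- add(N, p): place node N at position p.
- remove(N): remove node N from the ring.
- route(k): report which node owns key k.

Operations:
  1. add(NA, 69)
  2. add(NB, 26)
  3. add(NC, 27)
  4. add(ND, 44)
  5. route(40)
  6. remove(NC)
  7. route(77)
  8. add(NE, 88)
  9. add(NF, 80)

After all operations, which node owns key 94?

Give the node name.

Answer: NB

Derivation:
Op 1: add NA@69 -> ring=[69:NA]
Op 2: add NB@26 -> ring=[26:NB,69:NA]
Op 3: add NC@27 -> ring=[26:NB,27:NC,69:NA]
Op 4: add ND@44 -> ring=[26:NB,27:NC,44:ND,69:NA]
Op 5: route key 40: smallest pos >= 40 is 44 -> ND
Op 6: remove NC -> ring=[26:NB,44:ND,69:NA]
Op 7: route key 77: none >= 77, wrap to smallest pos 26 -> NB
Op 8: add NE@88 -> ring=[26:NB,44:ND,69:NA,88:NE]
Op 9: add NF@80 -> ring=[26:NB,44:ND,69:NA,80:NF,88:NE]
Final route key 94: none >= 94, wrap to smallest pos 26 -> NB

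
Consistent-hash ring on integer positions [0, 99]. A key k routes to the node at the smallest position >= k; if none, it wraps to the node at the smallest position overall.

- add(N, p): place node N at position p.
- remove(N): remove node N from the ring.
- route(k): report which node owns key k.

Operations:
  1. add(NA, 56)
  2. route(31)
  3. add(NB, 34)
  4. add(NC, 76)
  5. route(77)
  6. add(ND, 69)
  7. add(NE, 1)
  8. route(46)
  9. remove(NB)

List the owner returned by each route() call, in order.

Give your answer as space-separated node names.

Answer: NA NB NA

Derivation:
Op 1: add NA@56 -> ring=[56:NA]
Op 2: route key 31: smallest pos >= 31 is 56 -> NA
Op 3: add NB@34 -> ring=[34:NB,56:NA]
Op 4: add NC@76 -> ring=[34:NB,56:NA,76:NC]
Op 5: route key 77: none >= 77, wrap to smallest pos 34 -> NB
Op 6: add ND@69 -> ring=[34:NB,56:NA,69:ND,76:NC]
Op 7: add NE@1 -> ring=[1:NE,34:NB,56:NA,69:ND,76:NC]
Op 8: route key 46: smallest pos >= 46 is 56 -> NA
Op 9: remove NB -> ring=[1:NE,56:NA,69:ND,76:NC]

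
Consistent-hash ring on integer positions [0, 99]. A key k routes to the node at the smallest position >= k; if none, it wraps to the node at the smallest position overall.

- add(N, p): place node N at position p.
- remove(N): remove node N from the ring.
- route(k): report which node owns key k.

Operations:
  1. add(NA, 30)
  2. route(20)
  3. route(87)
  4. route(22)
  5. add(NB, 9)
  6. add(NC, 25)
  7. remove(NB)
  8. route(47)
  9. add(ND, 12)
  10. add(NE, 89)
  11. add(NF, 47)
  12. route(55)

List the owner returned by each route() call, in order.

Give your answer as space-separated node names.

Op 1: add NA@30 -> ring=[30:NA]
Op 2: route key 20: smallest pos >= 20 is 30 -> NA
Op 3: route key 87: none >= 87, wrap to smallest pos 30 -> NA
Op 4: route key 22: smallest pos >= 22 is 30 -> NA
Op 5: add NB@9 -> ring=[9:NB,30:NA]
Op 6: add NC@25 -> ring=[9:NB,25:NC,30:NA]
Op 7: remove NB -> ring=[25:NC,30:NA]
Op 8: route key 47: none >= 47, wrap to smallest pos 25 -> NC
Op 9: add ND@12 -> ring=[12:ND,25:NC,30:NA]
Op 10: add NE@89 -> ring=[12:ND,25:NC,30:NA,89:NE]
Op 11: add NF@47 -> ring=[12:ND,25:NC,30:NA,47:NF,89:NE]
Op 12: route key 55: smallest pos >= 55 is 89 -> NE

Answer: NA NA NA NC NE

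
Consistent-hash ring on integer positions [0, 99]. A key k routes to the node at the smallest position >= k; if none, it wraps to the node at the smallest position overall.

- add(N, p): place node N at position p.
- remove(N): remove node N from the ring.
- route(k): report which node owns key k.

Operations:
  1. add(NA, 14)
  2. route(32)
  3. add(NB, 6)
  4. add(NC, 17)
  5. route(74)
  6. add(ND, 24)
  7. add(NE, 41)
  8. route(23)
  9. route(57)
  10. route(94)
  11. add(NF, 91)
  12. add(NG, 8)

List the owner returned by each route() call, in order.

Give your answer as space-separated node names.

Op 1: add NA@14 -> ring=[14:NA]
Op 2: route key 32: none >= 32, wrap to smallest pos 14 -> NA
Op 3: add NB@6 -> ring=[6:NB,14:NA]
Op 4: add NC@17 -> ring=[6:NB,14:NA,17:NC]
Op 5: route key 74: none >= 74, wrap to smallest pos 6 -> NB
Op 6: add ND@24 -> ring=[6:NB,14:NA,17:NC,24:ND]
Op 7: add NE@41 -> ring=[6:NB,14:NA,17:NC,24:ND,41:NE]
Op 8: route key 23: smallest pos >= 23 is 24 -> ND
Op 9: route key 57: none >= 57, wrap to smallest pos 6 -> NB
Op 10: route key 94: none >= 94, wrap to smallest pos 6 -> NB
Op 11: add NF@91 -> ring=[6:NB,14:NA,17:NC,24:ND,41:NE,91:NF]
Op 12: add NG@8 -> ring=[6:NB,8:NG,14:NA,17:NC,24:ND,41:NE,91:NF]

Answer: NA NB ND NB NB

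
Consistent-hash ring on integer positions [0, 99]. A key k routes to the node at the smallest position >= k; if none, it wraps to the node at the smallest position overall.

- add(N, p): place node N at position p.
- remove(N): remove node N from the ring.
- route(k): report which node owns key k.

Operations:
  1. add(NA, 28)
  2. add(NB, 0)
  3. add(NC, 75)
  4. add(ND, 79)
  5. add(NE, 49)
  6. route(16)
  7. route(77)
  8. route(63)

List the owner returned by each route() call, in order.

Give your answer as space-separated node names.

Answer: NA ND NC

Derivation:
Op 1: add NA@28 -> ring=[28:NA]
Op 2: add NB@0 -> ring=[0:NB,28:NA]
Op 3: add NC@75 -> ring=[0:NB,28:NA,75:NC]
Op 4: add ND@79 -> ring=[0:NB,28:NA,75:NC,79:ND]
Op 5: add NE@49 -> ring=[0:NB,28:NA,49:NE,75:NC,79:ND]
Op 6: route key 16: smallest pos >= 16 is 28 -> NA
Op 7: route key 77: smallest pos >= 77 is 79 -> ND
Op 8: route key 63: smallest pos >= 63 is 75 -> NC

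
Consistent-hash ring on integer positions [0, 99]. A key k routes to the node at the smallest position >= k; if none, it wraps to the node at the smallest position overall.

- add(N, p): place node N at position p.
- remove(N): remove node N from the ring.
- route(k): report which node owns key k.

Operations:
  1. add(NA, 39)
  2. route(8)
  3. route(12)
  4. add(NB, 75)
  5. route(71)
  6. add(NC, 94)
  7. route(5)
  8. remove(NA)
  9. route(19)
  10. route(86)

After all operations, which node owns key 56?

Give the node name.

Op 1: add NA@39 -> ring=[39:NA]
Op 2: route key 8: smallest pos >= 8 is 39 -> NA
Op 3: route key 12: smallest pos >= 12 is 39 -> NA
Op 4: add NB@75 -> ring=[39:NA,75:NB]
Op 5: route key 71: smallest pos >= 71 is 75 -> NB
Op 6: add NC@94 -> ring=[39:NA,75:NB,94:NC]
Op 7: route key 5: smallest pos >= 5 is 39 -> NA
Op 8: remove NA -> ring=[75:NB,94:NC]
Op 9: route key 19: smallest pos >= 19 is 75 -> NB
Op 10: route key 86: smallest pos >= 86 is 94 -> NC
Final route key 56: smallest pos >= 56 is 75 -> NB

Answer: NB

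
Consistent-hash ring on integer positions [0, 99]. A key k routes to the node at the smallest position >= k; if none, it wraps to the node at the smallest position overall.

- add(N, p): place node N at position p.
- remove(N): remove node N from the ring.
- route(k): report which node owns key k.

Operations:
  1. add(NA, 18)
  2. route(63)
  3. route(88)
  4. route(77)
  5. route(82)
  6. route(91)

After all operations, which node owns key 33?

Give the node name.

Answer: NA

Derivation:
Op 1: add NA@18 -> ring=[18:NA]
Op 2: route key 63: none >= 63, wrap to smallest pos 18 -> NA
Op 3: route key 88: none >= 88, wrap to smallest pos 18 -> NA
Op 4: route key 77: none >= 77, wrap to smallest pos 18 -> NA
Op 5: route key 82: none >= 82, wrap to smallest pos 18 -> NA
Op 6: route key 91: none >= 91, wrap to smallest pos 18 -> NA
Final route key 33: none >= 33, wrap to smallest pos 18 -> NA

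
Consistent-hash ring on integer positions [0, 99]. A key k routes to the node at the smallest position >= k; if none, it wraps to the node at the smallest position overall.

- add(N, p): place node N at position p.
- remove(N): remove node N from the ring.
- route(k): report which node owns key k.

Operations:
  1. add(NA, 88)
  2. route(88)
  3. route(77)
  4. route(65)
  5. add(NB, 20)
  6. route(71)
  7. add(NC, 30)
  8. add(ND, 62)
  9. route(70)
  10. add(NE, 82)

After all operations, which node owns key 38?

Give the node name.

Answer: ND

Derivation:
Op 1: add NA@88 -> ring=[88:NA]
Op 2: route key 88: smallest pos >= 88 is 88 -> NA
Op 3: route key 77: smallest pos >= 77 is 88 -> NA
Op 4: route key 65: smallest pos >= 65 is 88 -> NA
Op 5: add NB@20 -> ring=[20:NB,88:NA]
Op 6: route key 71: smallest pos >= 71 is 88 -> NA
Op 7: add NC@30 -> ring=[20:NB,30:NC,88:NA]
Op 8: add ND@62 -> ring=[20:NB,30:NC,62:ND,88:NA]
Op 9: route key 70: smallest pos >= 70 is 88 -> NA
Op 10: add NE@82 -> ring=[20:NB,30:NC,62:ND,82:NE,88:NA]
Final route key 38: smallest pos >= 38 is 62 -> ND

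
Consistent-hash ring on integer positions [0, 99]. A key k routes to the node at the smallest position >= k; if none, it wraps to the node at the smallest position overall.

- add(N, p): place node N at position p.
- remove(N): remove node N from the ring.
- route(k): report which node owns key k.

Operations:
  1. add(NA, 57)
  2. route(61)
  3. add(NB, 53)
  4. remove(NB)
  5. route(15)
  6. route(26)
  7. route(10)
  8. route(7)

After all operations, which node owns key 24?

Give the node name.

Op 1: add NA@57 -> ring=[57:NA]
Op 2: route key 61: none >= 61, wrap to smallest pos 57 -> NA
Op 3: add NB@53 -> ring=[53:NB,57:NA]
Op 4: remove NB -> ring=[57:NA]
Op 5: route key 15: smallest pos >= 15 is 57 -> NA
Op 6: route key 26: smallest pos >= 26 is 57 -> NA
Op 7: route key 10: smallest pos >= 10 is 57 -> NA
Op 8: route key 7: smallest pos >= 7 is 57 -> NA
Final route key 24: smallest pos >= 24 is 57 -> NA

Answer: NA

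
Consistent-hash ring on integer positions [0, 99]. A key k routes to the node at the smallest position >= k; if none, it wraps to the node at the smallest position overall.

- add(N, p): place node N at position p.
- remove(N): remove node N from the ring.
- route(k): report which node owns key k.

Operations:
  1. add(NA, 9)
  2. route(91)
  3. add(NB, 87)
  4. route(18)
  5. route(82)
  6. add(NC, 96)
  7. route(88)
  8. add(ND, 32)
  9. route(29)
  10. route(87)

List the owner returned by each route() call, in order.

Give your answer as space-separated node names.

Answer: NA NB NB NC ND NB

Derivation:
Op 1: add NA@9 -> ring=[9:NA]
Op 2: route key 91: none >= 91, wrap to smallest pos 9 -> NA
Op 3: add NB@87 -> ring=[9:NA,87:NB]
Op 4: route key 18: smallest pos >= 18 is 87 -> NB
Op 5: route key 82: smallest pos >= 82 is 87 -> NB
Op 6: add NC@96 -> ring=[9:NA,87:NB,96:NC]
Op 7: route key 88: smallest pos >= 88 is 96 -> NC
Op 8: add ND@32 -> ring=[9:NA,32:ND,87:NB,96:NC]
Op 9: route key 29: smallest pos >= 29 is 32 -> ND
Op 10: route key 87: smallest pos >= 87 is 87 -> NB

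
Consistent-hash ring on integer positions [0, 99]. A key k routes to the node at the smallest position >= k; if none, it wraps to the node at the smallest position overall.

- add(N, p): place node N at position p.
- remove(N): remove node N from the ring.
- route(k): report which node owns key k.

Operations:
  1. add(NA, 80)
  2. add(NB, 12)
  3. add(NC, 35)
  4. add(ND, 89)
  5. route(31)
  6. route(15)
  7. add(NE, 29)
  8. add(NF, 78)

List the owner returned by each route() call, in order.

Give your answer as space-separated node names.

Op 1: add NA@80 -> ring=[80:NA]
Op 2: add NB@12 -> ring=[12:NB,80:NA]
Op 3: add NC@35 -> ring=[12:NB,35:NC,80:NA]
Op 4: add ND@89 -> ring=[12:NB,35:NC,80:NA,89:ND]
Op 5: route key 31: smallest pos >= 31 is 35 -> NC
Op 6: route key 15: smallest pos >= 15 is 35 -> NC
Op 7: add NE@29 -> ring=[12:NB,29:NE,35:NC,80:NA,89:ND]
Op 8: add NF@78 -> ring=[12:NB,29:NE,35:NC,78:NF,80:NA,89:ND]

Answer: NC NC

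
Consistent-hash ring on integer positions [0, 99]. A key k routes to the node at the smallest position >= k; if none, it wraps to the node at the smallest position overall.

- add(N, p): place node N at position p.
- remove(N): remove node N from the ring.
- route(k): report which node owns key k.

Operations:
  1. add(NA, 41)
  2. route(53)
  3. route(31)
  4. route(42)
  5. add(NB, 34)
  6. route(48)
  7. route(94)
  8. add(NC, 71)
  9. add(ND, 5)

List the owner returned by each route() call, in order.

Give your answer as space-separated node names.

Op 1: add NA@41 -> ring=[41:NA]
Op 2: route key 53: none >= 53, wrap to smallest pos 41 -> NA
Op 3: route key 31: smallest pos >= 31 is 41 -> NA
Op 4: route key 42: none >= 42, wrap to smallest pos 41 -> NA
Op 5: add NB@34 -> ring=[34:NB,41:NA]
Op 6: route key 48: none >= 48, wrap to smallest pos 34 -> NB
Op 7: route key 94: none >= 94, wrap to smallest pos 34 -> NB
Op 8: add NC@71 -> ring=[34:NB,41:NA,71:NC]
Op 9: add ND@5 -> ring=[5:ND,34:NB,41:NA,71:NC]

Answer: NA NA NA NB NB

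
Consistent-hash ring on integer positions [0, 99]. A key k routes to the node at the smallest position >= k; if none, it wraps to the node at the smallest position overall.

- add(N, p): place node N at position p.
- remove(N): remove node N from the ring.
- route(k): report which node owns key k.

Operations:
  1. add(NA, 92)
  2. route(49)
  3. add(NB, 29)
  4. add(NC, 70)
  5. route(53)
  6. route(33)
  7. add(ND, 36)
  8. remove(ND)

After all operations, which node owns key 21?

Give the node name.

Answer: NB

Derivation:
Op 1: add NA@92 -> ring=[92:NA]
Op 2: route key 49: smallest pos >= 49 is 92 -> NA
Op 3: add NB@29 -> ring=[29:NB,92:NA]
Op 4: add NC@70 -> ring=[29:NB,70:NC,92:NA]
Op 5: route key 53: smallest pos >= 53 is 70 -> NC
Op 6: route key 33: smallest pos >= 33 is 70 -> NC
Op 7: add ND@36 -> ring=[29:NB,36:ND,70:NC,92:NA]
Op 8: remove ND -> ring=[29:NB,70:NC,92:NA]
Final route key 21: smallest pos >= 21 is 29 -> NB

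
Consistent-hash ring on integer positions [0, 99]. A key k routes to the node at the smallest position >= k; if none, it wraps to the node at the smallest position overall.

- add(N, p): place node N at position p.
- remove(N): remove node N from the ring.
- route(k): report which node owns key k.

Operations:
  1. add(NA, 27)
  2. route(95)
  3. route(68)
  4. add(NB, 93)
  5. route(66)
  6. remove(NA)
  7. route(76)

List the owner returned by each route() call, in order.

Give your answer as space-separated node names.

Answer: NA NA NB NB

Derivation:
Op 1: add NA@27 -> ring=[27:NA]
Op 2: route key 95: none >= 95, wrap to smallest pos 27 -> NA
Op 3: route key 68: none >= 68, wrap to smallest pos 27 -> NA
Op 4: add NB@93 -> ring=[27:NA,93:NB]
Op 5: route key 66: smallest pos >= 66 is 93 -> NB
Op 6: remove NA -> ring=[93:NB]
Op 7: route key 76: smallest pos >= 76 is 93 -> NB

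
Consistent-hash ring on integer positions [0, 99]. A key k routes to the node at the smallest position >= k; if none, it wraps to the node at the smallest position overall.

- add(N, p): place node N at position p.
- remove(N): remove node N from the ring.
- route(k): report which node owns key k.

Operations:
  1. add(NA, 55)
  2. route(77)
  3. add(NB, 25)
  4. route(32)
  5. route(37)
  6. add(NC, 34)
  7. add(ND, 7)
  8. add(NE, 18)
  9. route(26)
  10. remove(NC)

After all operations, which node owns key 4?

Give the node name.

Op 1: add NA@55 -> ring=[55:NA]
Op 2: route key 77: none >= 77, wrap to smallest pos 55 -> NA
Op 3: add NB@25 -> ring=[25:NB,55:NA]
Op 4: route key 32: smallest pos >= 32 is 55 -> NA
Op 5: route key 37: smallest pos >= 37 is 55 -> NA
Op 6: add NC@34 -> ring=[25:NB,34:NC,55:NA]
Op 7: add ND@7 -> ring=[7:ND,25:NB,34:NC,55:NA]
Op 8: add NE@18 -> ring=[7:ND,18:NE,25:NB,34:NC,55:NA]
Op 9: route key 26: smallest pos >= 26 is 34 -> NC
Op 10: remove NC -> ring=[7:ND,18:NE,25:NB,55:NA]
Final route key 4: smallest pos >= 4 is 7 -> ND

Answer: ND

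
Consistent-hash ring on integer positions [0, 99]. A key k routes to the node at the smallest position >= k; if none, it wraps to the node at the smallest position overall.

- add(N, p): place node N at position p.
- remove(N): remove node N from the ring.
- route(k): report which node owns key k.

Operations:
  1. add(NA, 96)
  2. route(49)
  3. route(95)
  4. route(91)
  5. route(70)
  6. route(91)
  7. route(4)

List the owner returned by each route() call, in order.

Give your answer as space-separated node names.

Op 1: add NA@96 -> ring=[96:NA]
Op 2: route key 49: smallest pos >= 49 is 96 -> NA
Op 3: route key 95: smallest pos >= 95 is 96 -> NA
Op 4: route key 91: smallest pos >= 91 is 96 -> NA
Op 5: route key 70: smallest pos >= 70 is 96 -> NA
Op 6: route key 91: smallest pos >= 91 is 96 -> NA
Op 7: route key 4: smallest pos >= 4 is 96 -> NA

Answer: NA NA NA NA NA NA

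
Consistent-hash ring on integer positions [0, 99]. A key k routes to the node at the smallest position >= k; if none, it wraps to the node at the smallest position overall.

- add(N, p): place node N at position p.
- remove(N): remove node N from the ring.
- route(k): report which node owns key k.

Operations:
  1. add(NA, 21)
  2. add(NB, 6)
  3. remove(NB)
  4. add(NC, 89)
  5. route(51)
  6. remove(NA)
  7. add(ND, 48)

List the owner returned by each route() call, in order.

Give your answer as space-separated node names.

Answer: NC

Derivation:
Op 1: add NA@21 -> ring=[21:NA]
Op 2: add NB@6 -> ring=[6:NB,21:NA]
Op 3: remove NB -> ring=[21:NA]
Op 4: add NC@89 -> ring=[21:NA,89:NC]
Op 5: route key 51: smallest pos >= 51 is 89 -> NC
Op 6: remove NA -> ring=[89:NC]
Op 7: add ND@48 -> ring=[48:ND,89:NC]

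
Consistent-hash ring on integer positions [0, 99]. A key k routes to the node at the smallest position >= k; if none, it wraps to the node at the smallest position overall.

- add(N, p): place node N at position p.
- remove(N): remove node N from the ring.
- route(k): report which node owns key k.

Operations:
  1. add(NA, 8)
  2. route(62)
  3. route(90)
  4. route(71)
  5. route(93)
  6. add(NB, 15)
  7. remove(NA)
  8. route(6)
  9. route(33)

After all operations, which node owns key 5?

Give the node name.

Op 1: add NA@8 -> ring=[8:NA]
Op 2: route key 62: none >= 62, wrap to smallest pos 8 -> NA
Op 3: route key 90: none >= 90, wrap to smallest pos 8 -> NA
Op 4: route key 71: none >= 71, wrap to smallest pos 8 -> NA
Op 5: route key 93: none >= 93, wrap to smallest pos 8 -> NA
Op 6: add NB@15 -> ring=[8:NA,15:NB]
Op 7: remove NA -> ring=[15:NB]
Op 8: route key 6: smallest pos >= 6 is 15 -> NB
Op 9: route key 33: none >= 33, wrap to smallest pos 15 -> NB
Final route key 5: smallest pos >= 5 is 15 -> NB

Answer: NB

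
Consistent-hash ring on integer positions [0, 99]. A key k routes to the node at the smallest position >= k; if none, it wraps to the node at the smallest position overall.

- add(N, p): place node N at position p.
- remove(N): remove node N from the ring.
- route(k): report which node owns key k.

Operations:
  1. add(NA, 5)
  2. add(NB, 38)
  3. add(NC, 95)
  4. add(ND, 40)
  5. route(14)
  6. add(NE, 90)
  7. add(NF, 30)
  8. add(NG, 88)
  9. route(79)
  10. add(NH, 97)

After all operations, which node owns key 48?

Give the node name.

Answer: NG

Derivation:
Op 1: add NA@5 -> ring=[5:NA]
Op 2: add NB@38 -> ring=[5:NA,38:NB]
Op 3: add NC@95 -> ring=[5:NA,38:NB,95:NC]
Op 4: add ND@40 -> ring=[5:NA,38:NB,40:ND,95:NC]
Op 5: route key 14: smallest pos >= 14 is 38 -> NB
Op 6: add NE@90 -> ring=[5:NA,38:NB,40:ND,90:NE,95:NC]
Op 7: add NF@30 -> ring=[5:NA,30:NF,38:NB,40:ND,90:NE,95:NC]
Op 8: add NG@88 -> ring=[5:NA,30:NF,38:NB,40:ND,88:NG,90:NE,95:NC]
Op 9: route key 79: smallest pos >= 79 is 88 -> NG
Op 10: add NH@97 -> ring=[5:NA,30:NF,38:NB,40:ND,88:NG,90:NE,95:NC,97:NH]
Final route key 48: smallest pos >= 48 is 88 -> NG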